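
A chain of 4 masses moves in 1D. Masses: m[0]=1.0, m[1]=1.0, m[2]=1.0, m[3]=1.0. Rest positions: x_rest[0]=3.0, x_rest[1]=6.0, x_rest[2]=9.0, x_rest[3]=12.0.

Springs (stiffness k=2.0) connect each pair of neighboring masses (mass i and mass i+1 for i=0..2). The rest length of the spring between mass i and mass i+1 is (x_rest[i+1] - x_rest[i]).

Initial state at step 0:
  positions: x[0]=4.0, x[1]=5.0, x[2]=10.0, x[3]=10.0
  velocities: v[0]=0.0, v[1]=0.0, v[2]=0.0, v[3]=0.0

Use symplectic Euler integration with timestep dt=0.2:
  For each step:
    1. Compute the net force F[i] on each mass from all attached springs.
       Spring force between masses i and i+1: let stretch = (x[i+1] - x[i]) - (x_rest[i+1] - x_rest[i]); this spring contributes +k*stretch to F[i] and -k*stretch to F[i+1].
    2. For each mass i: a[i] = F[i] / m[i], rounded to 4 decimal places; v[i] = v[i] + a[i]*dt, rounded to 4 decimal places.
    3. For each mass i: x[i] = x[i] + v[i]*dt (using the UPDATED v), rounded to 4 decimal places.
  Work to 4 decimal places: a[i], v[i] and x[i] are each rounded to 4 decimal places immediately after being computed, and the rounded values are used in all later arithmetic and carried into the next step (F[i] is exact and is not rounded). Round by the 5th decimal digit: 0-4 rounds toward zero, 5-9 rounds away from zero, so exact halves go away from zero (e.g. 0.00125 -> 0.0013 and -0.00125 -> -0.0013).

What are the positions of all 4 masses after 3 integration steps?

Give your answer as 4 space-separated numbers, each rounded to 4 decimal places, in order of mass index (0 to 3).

Answer: 3.2212 6.4671 8.1148 11.1968

Derivation:
Step 0: x=[4.0000 5.0000 10.0000 10.0000] v=[0.0000 0.0000 0.0000 0.0000]
Step 1: x=[3.8400 5.3200 9.6000 10.2400] v=[-0.8000 1.6000 -2.0000 1.2000]
Step 2: x=[3.5584 5.8640 8.9088 10.6688] v=[-1.4080 2.7200 -3.4560 2.1440]
Step 3: x=[3.2212 6.4671 8.1148 11.1968] v=[-1.6858 3.0157 -3.9699 2.6400]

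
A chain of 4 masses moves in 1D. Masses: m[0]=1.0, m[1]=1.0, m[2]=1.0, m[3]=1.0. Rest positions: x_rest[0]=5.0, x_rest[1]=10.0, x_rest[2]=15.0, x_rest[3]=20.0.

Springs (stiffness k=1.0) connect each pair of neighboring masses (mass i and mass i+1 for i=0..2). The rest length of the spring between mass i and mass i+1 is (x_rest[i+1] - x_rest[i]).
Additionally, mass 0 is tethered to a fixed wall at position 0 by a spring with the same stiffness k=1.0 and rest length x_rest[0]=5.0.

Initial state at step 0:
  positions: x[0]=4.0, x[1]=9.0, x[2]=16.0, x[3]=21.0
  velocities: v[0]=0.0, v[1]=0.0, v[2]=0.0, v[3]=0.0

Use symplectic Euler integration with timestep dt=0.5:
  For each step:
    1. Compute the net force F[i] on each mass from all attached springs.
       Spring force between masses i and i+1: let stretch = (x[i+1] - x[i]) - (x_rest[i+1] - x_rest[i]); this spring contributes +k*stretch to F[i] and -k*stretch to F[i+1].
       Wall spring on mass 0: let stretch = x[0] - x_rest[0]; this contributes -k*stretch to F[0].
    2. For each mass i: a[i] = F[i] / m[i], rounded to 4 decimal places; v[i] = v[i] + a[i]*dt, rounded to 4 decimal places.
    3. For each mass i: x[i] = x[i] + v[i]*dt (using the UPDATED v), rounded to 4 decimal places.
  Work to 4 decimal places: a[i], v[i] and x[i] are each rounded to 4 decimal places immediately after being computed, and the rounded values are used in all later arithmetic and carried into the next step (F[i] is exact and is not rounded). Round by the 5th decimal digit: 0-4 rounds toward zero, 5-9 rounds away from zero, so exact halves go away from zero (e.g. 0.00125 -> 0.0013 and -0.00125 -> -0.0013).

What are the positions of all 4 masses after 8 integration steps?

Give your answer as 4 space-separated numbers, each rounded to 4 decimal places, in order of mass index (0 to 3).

Answer: 4.9275 10.7636 15.1956 19.4369

Derivation:
Step 0: x=[4.0000 9.0000 16.0000 21.0000] v=[0.0000 0.0000 0.0000 0.0000]
Step 1: x=[4.2500 9.5000 15.5000 21.0000] v=[0.5000 1.0000 -1.0000 0.0000]
Step 2: x=[4.7500 10.1875 14.8750 20.8750] v=[1.0000 1.3750 -1.2500 -0.2500]
Step 3: x=[5.4219 10.6875 14.5781 20.5000] v=[1.3438 1.0000 -0.5938 -0.7500]
Step 4: x=[6.0548 10.8438 14.7891 19.8945] v=[1.2657 0.3125 0.4219 -1.2110]
Step 5: x=[6.3712 10.7891 15.2901 19.2627] v=[0.6328 -0.1094 1.0020 -1.2637]
Step 6: x=[6.1993 10.7552 15.6590 18.8877] v=[-0.3439 -0.0679 0.7378 -0.7500]
Step 7: x=[5.6165 10.8083 15.6091 18.9556] v=[-1.1656 0.1061 -0.0998 0.1357]
Step 8: x=[4.9275 10.7636 15.1956 19.4369] v=[-1.3780 -0.0894 -0.8270 0.9625]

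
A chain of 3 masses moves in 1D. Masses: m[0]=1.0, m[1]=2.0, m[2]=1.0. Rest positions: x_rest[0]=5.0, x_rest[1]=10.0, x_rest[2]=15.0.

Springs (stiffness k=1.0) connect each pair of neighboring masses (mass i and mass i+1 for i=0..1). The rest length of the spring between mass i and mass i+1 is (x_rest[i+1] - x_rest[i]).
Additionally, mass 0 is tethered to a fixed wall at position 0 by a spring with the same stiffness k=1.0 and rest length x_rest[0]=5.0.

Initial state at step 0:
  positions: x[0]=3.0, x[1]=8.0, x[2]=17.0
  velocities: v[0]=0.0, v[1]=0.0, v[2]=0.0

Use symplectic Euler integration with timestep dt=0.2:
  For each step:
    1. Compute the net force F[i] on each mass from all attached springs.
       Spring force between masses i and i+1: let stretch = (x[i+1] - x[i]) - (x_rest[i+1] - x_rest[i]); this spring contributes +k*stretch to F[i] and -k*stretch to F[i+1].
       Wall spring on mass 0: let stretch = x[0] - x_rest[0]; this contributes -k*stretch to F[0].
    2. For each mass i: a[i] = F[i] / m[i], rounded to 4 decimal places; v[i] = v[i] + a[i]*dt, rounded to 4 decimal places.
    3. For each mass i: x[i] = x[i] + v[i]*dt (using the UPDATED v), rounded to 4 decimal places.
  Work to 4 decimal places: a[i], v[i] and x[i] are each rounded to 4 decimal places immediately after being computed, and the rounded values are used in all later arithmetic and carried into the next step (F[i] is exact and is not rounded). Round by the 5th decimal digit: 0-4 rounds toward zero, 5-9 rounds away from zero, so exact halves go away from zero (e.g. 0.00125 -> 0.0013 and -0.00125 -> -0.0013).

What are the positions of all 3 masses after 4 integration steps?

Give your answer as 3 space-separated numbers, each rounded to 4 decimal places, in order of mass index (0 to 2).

Answer: 3.7525 8.7302 15.5400

Derivation:
Step 0: x=[3.0000 8.0000 17.0000] v=[0.0000 0.0000 0.0000]
Step 1: x=[3.0800 8.0800 16.8400] v=[0.4000 0.4000 -0.8000]
Step 2: x=[3.2368 8.2352 16.5296] v=[0.7840 0.7760 -1.5520]
Step 3: x=[3.4641 8.4563 16.0874] v=[1.1363 1.1056 -2.2109]
Step 4: x=[3.7525 8.7302 15.5400] v=[1.4419 1.3695 -2.7371]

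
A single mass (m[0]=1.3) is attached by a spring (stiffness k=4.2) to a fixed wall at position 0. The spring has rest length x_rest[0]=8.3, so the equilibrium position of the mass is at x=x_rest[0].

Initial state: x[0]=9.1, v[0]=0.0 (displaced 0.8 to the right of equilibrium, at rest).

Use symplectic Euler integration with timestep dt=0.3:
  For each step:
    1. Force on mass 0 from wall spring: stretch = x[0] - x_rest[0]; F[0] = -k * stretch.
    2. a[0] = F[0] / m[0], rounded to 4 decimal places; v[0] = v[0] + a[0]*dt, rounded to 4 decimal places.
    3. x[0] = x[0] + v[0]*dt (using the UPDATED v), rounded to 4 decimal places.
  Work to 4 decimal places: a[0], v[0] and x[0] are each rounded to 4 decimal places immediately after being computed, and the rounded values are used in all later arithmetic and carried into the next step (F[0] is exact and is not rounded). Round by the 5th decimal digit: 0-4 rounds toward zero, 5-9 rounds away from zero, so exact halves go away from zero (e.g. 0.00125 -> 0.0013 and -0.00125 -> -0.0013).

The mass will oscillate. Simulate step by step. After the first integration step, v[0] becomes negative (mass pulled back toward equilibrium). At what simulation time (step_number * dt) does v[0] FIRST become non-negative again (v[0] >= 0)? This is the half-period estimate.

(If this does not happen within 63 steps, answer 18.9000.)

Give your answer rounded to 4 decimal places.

Step 0: x=[9.1000] v=[0.0000]
Step 1: x=[8.8674] v=[-0.7754]
Step 2: x=[8.4698] v=[-1.3253]
Step 3: x=[8.0228] v=[-1.4899]
Step 4: x=[7.6564] v=[-1.2212]
Step 5: x=[7.4772] v=[-0.5974]
Step 6: x=[7.5372] v=[0.2001]
First v>=0 after going negative at step 6, time=1.8000

Answer: 1.8000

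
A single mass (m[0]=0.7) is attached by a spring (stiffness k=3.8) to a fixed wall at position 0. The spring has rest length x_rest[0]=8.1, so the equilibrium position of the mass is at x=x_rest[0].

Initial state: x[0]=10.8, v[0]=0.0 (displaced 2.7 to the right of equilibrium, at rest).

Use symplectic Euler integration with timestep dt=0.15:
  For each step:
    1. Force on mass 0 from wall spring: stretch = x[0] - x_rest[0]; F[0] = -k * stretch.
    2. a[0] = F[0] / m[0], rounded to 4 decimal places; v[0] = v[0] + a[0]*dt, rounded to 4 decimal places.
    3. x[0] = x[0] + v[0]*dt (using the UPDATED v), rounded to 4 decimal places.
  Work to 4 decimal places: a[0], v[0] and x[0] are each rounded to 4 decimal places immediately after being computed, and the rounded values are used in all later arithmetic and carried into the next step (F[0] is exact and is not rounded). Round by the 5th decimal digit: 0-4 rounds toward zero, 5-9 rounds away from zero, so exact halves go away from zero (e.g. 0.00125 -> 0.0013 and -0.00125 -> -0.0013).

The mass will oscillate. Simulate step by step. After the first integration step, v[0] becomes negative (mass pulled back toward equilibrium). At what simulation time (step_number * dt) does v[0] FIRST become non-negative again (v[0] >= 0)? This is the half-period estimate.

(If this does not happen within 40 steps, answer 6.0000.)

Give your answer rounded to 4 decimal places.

Step 0: x=[10.8000] v=[0.0000]
Step 1: x=[10.4702] v=[-2.1986]
Step 2: x=[9.8509] v=[-4.1286]
Step 3: x=[9.0178] v=[-5.5543]
Step 4: x=[8.0726] v=[-6.3016]
Step 5: x=[7.1307] v=[-6.2793]
Step 6: x=[6.3072] v=[-5.4900]
Step 7: x=[5.7027] v=[-4.0302]
Step 8: x=[5.3910] v=[-2.0781]
Step 9: x=[5.4102] v=[0.1278]
First v>=0 after going negative at step 9, time=1.3500

Answer: 1.3500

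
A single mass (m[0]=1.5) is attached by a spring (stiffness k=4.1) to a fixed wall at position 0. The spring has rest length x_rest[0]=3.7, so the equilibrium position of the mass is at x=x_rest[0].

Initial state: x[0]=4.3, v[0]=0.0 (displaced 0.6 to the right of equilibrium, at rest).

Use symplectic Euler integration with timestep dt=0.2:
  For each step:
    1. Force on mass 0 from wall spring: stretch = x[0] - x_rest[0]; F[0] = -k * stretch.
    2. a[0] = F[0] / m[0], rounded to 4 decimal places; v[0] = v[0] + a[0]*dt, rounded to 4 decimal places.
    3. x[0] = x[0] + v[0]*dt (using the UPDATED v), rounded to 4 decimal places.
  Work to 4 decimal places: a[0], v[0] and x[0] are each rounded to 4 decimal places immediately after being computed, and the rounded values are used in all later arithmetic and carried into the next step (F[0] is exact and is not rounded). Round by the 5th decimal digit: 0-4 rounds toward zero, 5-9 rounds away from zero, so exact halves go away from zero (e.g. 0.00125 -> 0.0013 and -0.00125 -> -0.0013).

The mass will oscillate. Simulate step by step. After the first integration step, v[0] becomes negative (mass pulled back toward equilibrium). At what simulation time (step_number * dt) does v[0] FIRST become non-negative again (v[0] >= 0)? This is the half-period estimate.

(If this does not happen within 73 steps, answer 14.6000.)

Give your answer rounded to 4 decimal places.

Step 0: x=[4.3000] v=[0.0000]
Step 1: x=[4.2344] v=[-0.3280]
Step 2: x=[4.1104] v=[-0.6201]
Step 3: x=[3.9415] v=[-0.8445]
Step 4: x=[3.7462] v=[-0.9765]
Step 5: x=[3.5458] v=[-1.0018]
Step 6: x=[3.3623] v=[-0.9175]
Step 7: x=[3.2157] v=[-0.7329]
Step 8: x=[3.1221] v=[-0.4681]
Step 9: x=[3.0917] v=[-0.1522]
Step 10: x=[3.1278] v=[0.1803]
First v>=0 after going negative at step 10, time=2.0000

Answer: 2.0000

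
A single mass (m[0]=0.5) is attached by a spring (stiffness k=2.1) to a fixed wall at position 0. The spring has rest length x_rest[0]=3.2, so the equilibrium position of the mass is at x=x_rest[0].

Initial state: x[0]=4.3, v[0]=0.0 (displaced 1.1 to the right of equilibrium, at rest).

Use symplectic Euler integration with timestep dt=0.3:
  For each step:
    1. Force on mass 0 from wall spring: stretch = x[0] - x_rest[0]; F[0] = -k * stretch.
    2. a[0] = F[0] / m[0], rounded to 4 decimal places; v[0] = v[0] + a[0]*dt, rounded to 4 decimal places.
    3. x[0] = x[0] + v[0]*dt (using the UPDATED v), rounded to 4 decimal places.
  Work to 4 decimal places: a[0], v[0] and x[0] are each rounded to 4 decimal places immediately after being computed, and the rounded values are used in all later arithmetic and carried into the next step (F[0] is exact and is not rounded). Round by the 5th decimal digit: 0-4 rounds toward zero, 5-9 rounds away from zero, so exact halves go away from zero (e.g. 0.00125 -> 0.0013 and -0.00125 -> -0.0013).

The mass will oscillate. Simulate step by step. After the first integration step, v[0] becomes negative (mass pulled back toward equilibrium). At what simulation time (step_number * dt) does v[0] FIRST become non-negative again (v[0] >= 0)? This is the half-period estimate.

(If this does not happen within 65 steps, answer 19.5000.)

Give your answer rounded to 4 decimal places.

Answer: 1.8000

Derivation:
Step 0: x=[4.3000] v=[0.0000]
Step 1: x=[3.8842] v=[-1.3860]
Step 2: x=[3.2098] v=[-2.2481]
Step 3: x=[2.5317] v=[-2.2605]
Step 4: x=[2.1062] v=[-1.4184]
Step 5: x=[2.0941] v=[-0.0402]
Step 6: x=[2.5001] v=[1.3532]
First v>=0 after going negative at step 6, time=1.8000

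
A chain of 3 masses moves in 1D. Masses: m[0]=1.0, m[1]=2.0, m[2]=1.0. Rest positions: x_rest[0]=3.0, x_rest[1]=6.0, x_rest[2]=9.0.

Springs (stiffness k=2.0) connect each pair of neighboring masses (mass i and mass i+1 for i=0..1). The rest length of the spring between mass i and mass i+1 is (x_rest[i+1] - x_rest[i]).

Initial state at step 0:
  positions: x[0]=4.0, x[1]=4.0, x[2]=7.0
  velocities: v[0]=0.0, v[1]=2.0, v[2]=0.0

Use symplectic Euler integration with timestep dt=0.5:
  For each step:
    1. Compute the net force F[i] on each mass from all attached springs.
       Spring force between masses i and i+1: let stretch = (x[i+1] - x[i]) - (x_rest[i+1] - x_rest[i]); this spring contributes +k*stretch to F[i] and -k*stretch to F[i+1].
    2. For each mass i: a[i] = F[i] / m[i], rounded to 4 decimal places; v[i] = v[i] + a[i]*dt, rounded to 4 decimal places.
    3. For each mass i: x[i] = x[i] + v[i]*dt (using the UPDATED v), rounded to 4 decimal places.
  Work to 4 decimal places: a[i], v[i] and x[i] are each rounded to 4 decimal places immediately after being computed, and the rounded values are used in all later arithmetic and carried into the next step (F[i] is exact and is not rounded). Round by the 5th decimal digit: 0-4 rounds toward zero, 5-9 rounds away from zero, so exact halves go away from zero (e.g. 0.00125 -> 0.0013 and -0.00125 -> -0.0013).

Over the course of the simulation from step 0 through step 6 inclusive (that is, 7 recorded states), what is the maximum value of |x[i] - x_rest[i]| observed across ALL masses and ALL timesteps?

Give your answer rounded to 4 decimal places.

Step 0: x=[4.0000 4.0000 7.0000] v=[0.0000 2.0000 0.0000]
Step 1: x=[2.5000 5.7500 7.0000] v=[-3.0000 3.5000 0.0000]
Step 2: x=[1.1250 7.0000 7.8750] v=[-2.7500 2.5000 1.7500]
Step 3: x=[1.1875 7.0000 9.8125] v=[0.1250 0.0000 3.8750]
Step 4: x=[2.6563 6.2500 11.8438] v=[2.9375 -1.5000 4.0625]
Step 5: x=[4.4219 6.0000 12.5782] v=[3.5312 -0.5000 1.4687]
Step 6: x=[5.4766 7.0001 11.5235] v=[2.1093 2.0001 -2.1095]
Max displacement = 3.5782

Answer: 3.5782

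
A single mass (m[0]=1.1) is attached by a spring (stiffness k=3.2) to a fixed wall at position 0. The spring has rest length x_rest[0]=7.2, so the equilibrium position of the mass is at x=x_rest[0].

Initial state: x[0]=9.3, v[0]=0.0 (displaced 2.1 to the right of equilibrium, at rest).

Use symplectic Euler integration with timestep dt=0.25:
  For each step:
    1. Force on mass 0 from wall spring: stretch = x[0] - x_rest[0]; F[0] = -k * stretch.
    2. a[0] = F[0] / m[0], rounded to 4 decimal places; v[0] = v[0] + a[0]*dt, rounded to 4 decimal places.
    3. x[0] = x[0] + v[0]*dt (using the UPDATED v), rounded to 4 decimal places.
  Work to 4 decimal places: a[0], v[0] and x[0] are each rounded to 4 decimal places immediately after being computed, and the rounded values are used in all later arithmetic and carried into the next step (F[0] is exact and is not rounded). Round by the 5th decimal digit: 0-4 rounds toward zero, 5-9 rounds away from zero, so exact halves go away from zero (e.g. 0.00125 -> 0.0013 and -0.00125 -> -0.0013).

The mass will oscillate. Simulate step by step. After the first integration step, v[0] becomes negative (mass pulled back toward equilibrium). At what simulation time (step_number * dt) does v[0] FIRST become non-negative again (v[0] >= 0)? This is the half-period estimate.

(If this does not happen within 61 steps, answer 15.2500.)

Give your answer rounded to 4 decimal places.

Answer: 2.0000

Derivation:
Step 0: x=[9.3000] v=[0.0000]
Step 1: x=[8.9182] v=[-1.5273]
Step 2: x=[8.2240] v=[-2.7769]
Step 3: x=[7.3436] v=[-3.5216]
Step 4: x=[6.4371] v=[-3.6260]
Step 5: x=[5.6693] v=[-3.0712]
Step 6: x=[5.1798] v=[-1.9580]
Step 7: x=[5.0576] v=[-0.4888]
Step 8: x=[5.3249] v=[1.0693]
First v>=0 after going negative at step 8, time=2.0000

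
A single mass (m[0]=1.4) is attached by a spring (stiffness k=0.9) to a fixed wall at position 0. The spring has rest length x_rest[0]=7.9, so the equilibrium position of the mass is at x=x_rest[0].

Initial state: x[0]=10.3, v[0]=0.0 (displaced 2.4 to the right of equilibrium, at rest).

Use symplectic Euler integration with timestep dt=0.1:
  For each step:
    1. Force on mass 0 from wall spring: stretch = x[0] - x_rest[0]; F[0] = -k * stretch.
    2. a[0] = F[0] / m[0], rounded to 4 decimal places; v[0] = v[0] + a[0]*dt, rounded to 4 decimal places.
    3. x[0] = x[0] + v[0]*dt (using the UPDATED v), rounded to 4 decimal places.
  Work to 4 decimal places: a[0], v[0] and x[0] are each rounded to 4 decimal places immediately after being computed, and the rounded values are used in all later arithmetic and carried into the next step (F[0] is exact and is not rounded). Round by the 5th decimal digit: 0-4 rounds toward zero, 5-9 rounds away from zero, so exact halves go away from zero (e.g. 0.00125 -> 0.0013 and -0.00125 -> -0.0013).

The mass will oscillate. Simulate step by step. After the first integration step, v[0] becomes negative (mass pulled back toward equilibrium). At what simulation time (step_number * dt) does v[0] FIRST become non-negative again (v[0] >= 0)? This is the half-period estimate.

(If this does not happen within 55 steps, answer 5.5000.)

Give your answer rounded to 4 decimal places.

Step 0: x=[10.3000] v=[0.0000]
Step 1: x=[10.2846] v=[-0.1543]
Step 2: x=[10.2538] v=[-0.3076]
Step 3: x=[10.2079] v=[-0.4589]
Step 4: x=[10.1472] v=[-0.6073]
Step 5: x=[10.0720] v=[-0.7518]
Step 6: x=[9.9829] v=[-0.8914]
Step 7: x=[9.8804] v=[-1.0253]
Step 8: x=[9.7651] v=[-1.1526]
Step 9: x=[9.6379] v=[-1.2725]
Step 10: x=[9.4995] v=[-1.3842]
Step 11: x=[9.3508] v=[-1.4870]
Step 12: x=[9.1928] v=[-1.5803]
Step 13: x=[9.0265] v=[-1.6634]
Step 14: x=[8.8529] v=[-1.7358]
Step 15: x=[8.6732] v=[-1.7971]
Step 16: x=[8.4885] v=[-1.8468]
Step 17: x=[8.3000] v=[-1.8846]
Step 18: x=[8.1090] v=[-1.9103]
Step 19: x=[7.9166] v=[-1.9237]
Step 20: x=[7.7241] v=[-1.9248]
Step 21: x=[7.5328] v=[-1.9135]
Step 22: x=[7.3438] v=[-1.8899]
Step 23: x=[7.1584] v=[-1.8541]
Step 24: x=[6.9778] v=[-1.8064]
Step 25: x=[6.8031] v=[-1.7471]
Step 26: x=[6.6354] v=[-1.6766]
Step 27: x=[6.4759] v=[-1.5953]
Step 28: x=[6.3255] v=[-1.5038]
Step 29: x=[6.1852] v=[-1.4026]
Step 30: x=[6.0560] v=[-1.2924]
Step 31: x=[5.9386] v=[-1.1739]
Step 32: x=[5.8338] v=[-1.0478]
Step 33: x=[5.7423] v=[-0.9150]
Step 34: x=[5.6647] v=[-0.7763]
Step 35: x=[5.6014] v=[-0.6326]
Step 36: x=[5.5529] v=[-0.4848]
Step 37: x=[5.5195] v=[-0.3339]
Step 38: x=[5.5014] v=[-0.1809]
Step 39: x=[5.4987] v=[-0.0267]
Step 40: x=[5.5115] v=[0.1277]
First v>=0 after going negative at step 40, time=4.0000

Answer: 4.0000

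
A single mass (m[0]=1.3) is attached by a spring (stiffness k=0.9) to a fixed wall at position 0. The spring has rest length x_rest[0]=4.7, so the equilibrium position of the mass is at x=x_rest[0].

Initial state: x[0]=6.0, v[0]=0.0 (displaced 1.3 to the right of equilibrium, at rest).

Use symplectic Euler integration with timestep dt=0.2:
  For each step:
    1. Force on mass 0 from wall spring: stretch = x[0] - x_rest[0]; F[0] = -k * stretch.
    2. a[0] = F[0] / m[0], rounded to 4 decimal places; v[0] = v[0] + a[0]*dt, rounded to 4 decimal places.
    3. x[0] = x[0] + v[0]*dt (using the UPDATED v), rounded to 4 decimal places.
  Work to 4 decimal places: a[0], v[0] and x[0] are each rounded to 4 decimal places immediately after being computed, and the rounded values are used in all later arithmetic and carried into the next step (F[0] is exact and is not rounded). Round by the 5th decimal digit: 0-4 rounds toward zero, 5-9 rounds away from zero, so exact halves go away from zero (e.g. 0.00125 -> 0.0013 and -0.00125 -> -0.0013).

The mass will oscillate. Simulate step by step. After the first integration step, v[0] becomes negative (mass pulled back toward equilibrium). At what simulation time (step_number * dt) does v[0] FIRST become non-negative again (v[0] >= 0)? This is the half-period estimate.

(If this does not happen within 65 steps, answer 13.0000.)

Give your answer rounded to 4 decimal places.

Answer: 3.8000

Derivation:
Step 0: x=[6.0000] v=[0.0000]
Step 1: x=[5.9640] v=[-0.1800]
Step 2: x=[5.8930] v=[-0.3550]
Step 3: x=[5.7890] v=[-0.5202]
Step 4: x=[5.6548] v=[-0.6710]
Step 5: x=[5.4942] v=[-0.8032]
Step 6: x=[5.3116] v=[-0.9132]
Step 7: x=[5.1120] v=[-0.9979]
Step 8: x=[4.9010] v=[-1.0549]
Step 9: x=[4.6845] v=[-1.0827]
Step 10: x=[4.4684] v=[-1.0806]
Step 11: x=[4.2587] v=[-1.0485]
Step 12: x=[4.0612] v=[-0.9874]
Step 13: x=[3.8814] v=[-0.8990]
Step 14: x=[3.7243] v=[-0.7857]
Step 15: x=[3.5942] v=[-0.6506]
Step 16: x=[3.4947] v=[-0.4975]
Step 17: x=[3.4286] v=[-0.3306]
Step 18: x=[3.3977] v=[-0.1546]
Step 19: x=[3.4028] v=[0.0257]
First v>=0 after going negative at step 19, time=3.8000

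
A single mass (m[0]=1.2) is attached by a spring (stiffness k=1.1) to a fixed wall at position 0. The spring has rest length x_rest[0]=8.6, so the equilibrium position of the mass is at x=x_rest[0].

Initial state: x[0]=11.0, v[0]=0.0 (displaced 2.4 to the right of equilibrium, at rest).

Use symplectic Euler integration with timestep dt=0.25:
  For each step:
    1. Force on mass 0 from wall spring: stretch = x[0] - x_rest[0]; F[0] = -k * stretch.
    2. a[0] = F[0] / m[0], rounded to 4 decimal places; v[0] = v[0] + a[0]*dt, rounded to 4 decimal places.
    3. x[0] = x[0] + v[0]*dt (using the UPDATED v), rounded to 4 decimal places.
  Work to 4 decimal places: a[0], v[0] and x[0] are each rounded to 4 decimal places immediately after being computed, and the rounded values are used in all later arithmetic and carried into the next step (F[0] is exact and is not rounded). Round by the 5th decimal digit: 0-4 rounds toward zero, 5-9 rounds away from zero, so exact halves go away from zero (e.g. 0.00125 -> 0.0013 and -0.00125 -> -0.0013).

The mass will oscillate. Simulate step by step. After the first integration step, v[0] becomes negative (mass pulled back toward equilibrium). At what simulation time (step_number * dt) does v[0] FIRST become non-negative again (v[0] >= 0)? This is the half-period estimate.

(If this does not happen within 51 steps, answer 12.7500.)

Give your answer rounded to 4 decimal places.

Answer: 3.5000

Derivation:
Step 0: x=[11.0000] v=[0.0000]
Step 1: x=[10.8625] v=[-0.5500]
Step 2: x=[10.5954] v=[-1.0685]
Step 3: x=[10.2140] v=[-1.5258]
Step 4: x=[9.7401] v=[-1.8957]
Step 5: x=[9.2009] v=[-2.1570]
Step 6: x=[8.6272] v=[-2.2947]
Step 7: x=[8.0520] v=[-2.3009]
Step 8: x=[7.5082] v=[-2.1753]
Step 9: x=[7.0269] v=[-1.9251]
Step 10: x=[6.6358] v=[-1.5646]
Step 11: x=[6.3572] v=[-1.1145]
Step 12: x=[6.2071] v=[-0.6005]
Step 13: x=[6.1941] v=[-0.0521]
Step 14: x=[6.3189] v=[0.4993]
First v>=0 after going negative at step 14, time=3.5000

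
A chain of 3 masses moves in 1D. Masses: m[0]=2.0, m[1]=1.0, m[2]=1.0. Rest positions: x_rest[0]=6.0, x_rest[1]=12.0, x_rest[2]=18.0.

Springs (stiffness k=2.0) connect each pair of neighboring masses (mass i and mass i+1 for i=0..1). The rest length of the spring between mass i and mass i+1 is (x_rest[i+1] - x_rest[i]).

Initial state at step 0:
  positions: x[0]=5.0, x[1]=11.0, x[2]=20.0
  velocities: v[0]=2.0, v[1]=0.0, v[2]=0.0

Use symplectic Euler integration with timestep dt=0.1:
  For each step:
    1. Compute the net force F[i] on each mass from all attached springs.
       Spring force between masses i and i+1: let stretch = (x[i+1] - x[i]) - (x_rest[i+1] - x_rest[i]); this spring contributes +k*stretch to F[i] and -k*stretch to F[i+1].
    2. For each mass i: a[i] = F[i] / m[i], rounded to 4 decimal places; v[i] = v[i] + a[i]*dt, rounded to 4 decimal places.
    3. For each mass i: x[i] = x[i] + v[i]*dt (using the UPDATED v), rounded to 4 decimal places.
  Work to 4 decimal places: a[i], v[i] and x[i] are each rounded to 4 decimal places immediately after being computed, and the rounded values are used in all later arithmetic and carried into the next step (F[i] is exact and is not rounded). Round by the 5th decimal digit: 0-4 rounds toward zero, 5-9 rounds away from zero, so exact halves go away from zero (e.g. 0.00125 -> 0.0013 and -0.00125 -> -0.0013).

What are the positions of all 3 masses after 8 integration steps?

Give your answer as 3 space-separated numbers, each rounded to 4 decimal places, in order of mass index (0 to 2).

Answer: 6.5541 12.7819 18.3102

Derivation:
Step 0: x=[5.0000 11.0000 20.0000] v=[2.0000 0.0000 0.0000]
Step 1: x=[5.2000 11.0600 19.9400] v=[2.0000 0.6000 -0.6000]
Step 2: x=[5.3986 11.1804 19.8224] v=[1.9860 1.2040 -1.1760]
Step 3: x=[5.5950 11.3580 19.6520] v=[1.9642 1.7760 -1.7044]
Step 4: x=[5.7891 11.5862 19.4357] v=[1.9405 2.2822 -2.1632]
Step 5: x=[5.9811 11.8555 19.1824] v=[1.9202 2.6927 -2.5331]
Step 6: x=[6.1719 12.1538 18.9026] v=[1.9076 2.9832 -2.7985]
Step 7: x=[6.3625 12.4675 18.6078] v=[1.9058 3.1366 -2.9483]
Step 8: x=[6.5541 12.7819 18.3102] v=[1.9163 3.1437 -2.9764]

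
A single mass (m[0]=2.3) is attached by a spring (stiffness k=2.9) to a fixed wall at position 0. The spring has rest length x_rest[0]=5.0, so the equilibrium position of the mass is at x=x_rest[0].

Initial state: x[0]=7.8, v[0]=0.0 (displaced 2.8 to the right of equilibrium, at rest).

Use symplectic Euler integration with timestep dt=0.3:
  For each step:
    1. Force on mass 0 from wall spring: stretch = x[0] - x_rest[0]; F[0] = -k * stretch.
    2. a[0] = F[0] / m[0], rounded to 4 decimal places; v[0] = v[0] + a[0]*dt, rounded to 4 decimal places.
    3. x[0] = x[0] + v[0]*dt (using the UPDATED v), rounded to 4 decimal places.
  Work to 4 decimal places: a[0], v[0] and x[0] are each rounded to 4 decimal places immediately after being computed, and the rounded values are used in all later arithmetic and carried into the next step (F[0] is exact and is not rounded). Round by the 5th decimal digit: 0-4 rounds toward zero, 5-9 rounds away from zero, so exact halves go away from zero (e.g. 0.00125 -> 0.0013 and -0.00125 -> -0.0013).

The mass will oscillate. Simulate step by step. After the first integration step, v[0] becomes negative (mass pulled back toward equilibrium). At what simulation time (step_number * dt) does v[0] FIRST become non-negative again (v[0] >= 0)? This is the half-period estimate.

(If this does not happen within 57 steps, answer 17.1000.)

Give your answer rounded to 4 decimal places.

Step 0: x=[7.8000] v=[0.0000]
Step 1: x=[7.4823] v=[-1.0591]
Step 2: x=[6.8829] v=[-1.9981]
Step 3: x=[6.0698] v=[-2.7103]
Step 4: x=[5.1353] v=[-3.1150]
Step 5: x=[4.1854] v=[-3.1662]
Step 6: x=[3.3280] v=[-2.8581]
Step 7: x=[2.6603] v=[-2.2256]
Step 8: x=[2.2581] v=[-1.3406]
Step 9: x=[2.1671] v=[-0.3034]
Step 10: x=[2.3976] v=[0.7682]
First v>=0 after going negative at step 10, time=3.0000

Answer: 3.0000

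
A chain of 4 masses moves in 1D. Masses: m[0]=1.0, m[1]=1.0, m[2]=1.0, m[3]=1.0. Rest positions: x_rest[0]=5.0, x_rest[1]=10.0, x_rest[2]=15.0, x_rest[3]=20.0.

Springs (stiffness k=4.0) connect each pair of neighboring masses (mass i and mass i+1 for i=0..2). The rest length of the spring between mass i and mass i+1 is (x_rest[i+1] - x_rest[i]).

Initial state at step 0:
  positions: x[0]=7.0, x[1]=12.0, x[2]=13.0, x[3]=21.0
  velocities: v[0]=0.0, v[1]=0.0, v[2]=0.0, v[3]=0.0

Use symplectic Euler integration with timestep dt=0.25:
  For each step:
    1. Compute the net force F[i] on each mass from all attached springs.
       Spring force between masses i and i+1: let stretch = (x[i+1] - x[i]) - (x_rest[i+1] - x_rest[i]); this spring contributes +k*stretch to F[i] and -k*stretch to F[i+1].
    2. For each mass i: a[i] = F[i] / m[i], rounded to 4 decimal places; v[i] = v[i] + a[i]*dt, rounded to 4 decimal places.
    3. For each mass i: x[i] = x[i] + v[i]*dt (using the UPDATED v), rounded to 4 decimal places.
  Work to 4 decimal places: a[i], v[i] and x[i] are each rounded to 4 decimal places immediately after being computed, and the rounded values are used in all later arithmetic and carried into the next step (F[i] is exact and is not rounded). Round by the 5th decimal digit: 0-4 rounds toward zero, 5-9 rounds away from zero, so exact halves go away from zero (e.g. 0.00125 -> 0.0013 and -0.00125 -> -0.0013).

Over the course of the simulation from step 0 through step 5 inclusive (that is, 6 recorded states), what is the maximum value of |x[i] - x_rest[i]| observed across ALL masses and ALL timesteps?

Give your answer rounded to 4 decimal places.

Step 0: x=[7.0000 12.0000 13.0000 21.0000] v=[0.0000 0.0000 0.0000 0.0000]
Step 1: x=[7.0000 11.0000 14.7500 20.2500] v=[0.0000 -4.0000 7.0000 -3.0000]
Step 2: x=[6.7500 9.9375 16.9375 19.3750] v=[-1.0000 -4.2500 8.7500 -3.5000]
Step 3: x=[6.0469 9.8281 17.9844 19.1406] v=[-2.8125 -0.4375 4.1875 -0.9375]
Step 4: x=[5.0391 10.8125 17.2813 19.8672] v=[-4.0313 3.9376 -2.8126 2.9063]
Step 5: x=[4.2246 11.9708 15.6074 21.1973] v=[-3.2579 4.6330 -6.6955 5.3204]
Max displacement = 2.9844

Answer: 2.9844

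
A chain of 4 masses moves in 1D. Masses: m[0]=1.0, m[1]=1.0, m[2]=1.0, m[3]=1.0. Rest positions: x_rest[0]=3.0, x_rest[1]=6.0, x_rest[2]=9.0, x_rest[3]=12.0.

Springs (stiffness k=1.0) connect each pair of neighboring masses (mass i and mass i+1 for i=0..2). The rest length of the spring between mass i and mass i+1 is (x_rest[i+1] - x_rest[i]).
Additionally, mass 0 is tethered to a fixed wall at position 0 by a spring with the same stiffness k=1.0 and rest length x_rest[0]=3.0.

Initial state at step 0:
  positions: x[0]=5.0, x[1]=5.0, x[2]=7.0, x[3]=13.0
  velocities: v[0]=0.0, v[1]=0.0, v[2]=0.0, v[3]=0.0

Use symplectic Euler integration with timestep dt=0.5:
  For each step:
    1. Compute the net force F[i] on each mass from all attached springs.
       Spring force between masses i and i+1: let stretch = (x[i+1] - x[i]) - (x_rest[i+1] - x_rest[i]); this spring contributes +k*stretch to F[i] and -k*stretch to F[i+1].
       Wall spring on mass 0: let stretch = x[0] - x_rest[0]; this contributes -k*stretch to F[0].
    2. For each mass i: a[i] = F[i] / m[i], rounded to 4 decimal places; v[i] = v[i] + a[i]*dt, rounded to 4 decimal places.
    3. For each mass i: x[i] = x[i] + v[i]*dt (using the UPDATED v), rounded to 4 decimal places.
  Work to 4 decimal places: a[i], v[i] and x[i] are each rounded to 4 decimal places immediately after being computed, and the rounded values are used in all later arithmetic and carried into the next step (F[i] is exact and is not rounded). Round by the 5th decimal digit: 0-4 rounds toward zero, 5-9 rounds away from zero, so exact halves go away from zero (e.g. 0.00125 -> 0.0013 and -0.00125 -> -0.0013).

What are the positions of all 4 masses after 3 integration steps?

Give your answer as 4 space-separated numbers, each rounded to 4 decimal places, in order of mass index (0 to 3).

Step 0: x=[5.0000 5.0000 7.0000 13.0000] v=[0.0000 0.0000 0.0000 0.0000]
Step 1: x=[3.7500 5.5000 8.0000 12.2500] v=[-2.5000 1.0000 2.0000 -1.5000]
Step 2: x=[2.0000 6.1875 9.4375 11.1875] v=[-3.5000 1.3750 2.8750 -2.1250]
Step 3: x=[0.7969 6.6407 10.5000 10.4375] v=[-2.4063 0.9063 2.1250 -1.5000]

Answer: 0.7969 6.6407 10.5000 10.4375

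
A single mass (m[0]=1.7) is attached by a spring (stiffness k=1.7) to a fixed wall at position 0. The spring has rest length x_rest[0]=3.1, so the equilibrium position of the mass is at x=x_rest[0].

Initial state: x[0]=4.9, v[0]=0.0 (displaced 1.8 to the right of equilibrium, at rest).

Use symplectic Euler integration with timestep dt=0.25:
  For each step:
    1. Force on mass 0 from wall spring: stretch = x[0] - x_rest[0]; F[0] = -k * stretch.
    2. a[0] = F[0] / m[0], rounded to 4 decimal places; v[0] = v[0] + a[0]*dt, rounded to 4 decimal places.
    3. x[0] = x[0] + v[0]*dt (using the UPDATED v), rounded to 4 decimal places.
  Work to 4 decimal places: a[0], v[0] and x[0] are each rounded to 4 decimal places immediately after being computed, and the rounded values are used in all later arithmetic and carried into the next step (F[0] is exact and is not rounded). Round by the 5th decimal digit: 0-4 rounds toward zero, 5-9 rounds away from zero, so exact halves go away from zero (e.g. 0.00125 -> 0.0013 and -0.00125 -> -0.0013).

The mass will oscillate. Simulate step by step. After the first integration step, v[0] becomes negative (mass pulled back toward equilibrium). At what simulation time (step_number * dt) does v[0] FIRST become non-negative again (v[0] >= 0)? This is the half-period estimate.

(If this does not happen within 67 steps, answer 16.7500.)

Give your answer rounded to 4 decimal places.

Step 0: x=[4.9000] v=[0.0000]
Step 1: x=[4.7875] v=[-0.4500]
Step 2: x=[4.5695] v=[-0.8719]
Step 3: x=[4.2597] v=[-1.2393]
Step 4: x=[3.8774] v=[-1.5292]
Step 5: x=[3.4465] v=[-1.7236]
Step 6: x=[2.9940] v=[-1.8102]
Step 7: x=[2.5481] v=[-1.7837]
Step 8: x=[2.1367] v=[-1.6457]
Step 9: x=[1.7855] v=[-1.4049]
Step 10: x=[1.5164] v=[-1.0763]
Step 11: x=[1.3463] v=[-0.6804]
Step 12: x=[1.2858] v=[-0.2420]
Step 13: x=[1.3387] v=[0.2116]
First v>=0 after going negative at step 13, time=3.2500

Answer: 3.2500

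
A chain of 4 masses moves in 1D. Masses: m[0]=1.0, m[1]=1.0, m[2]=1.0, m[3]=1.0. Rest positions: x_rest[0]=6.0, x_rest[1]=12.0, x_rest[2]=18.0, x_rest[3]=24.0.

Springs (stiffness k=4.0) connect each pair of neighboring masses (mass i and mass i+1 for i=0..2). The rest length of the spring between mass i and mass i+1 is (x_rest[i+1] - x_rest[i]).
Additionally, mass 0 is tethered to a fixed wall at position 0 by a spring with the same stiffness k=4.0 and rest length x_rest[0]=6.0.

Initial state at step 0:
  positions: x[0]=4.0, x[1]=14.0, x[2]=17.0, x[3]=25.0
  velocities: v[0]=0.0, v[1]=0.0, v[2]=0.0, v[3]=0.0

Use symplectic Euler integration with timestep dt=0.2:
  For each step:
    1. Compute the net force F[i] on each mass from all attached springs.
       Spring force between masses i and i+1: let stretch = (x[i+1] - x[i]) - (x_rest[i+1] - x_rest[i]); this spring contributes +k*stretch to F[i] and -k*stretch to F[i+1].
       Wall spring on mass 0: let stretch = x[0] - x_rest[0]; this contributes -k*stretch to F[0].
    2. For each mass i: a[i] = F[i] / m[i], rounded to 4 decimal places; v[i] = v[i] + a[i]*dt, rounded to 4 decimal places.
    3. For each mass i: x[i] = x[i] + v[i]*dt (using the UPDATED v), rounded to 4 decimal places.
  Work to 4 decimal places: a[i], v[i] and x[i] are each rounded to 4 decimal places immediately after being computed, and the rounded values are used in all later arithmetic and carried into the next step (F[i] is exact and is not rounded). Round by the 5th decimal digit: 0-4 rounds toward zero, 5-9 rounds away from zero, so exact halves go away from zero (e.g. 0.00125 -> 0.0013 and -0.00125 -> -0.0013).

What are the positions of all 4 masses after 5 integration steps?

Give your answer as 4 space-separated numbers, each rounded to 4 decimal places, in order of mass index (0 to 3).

Step 0: x=[4.0000 14.0000 17.0000 25.0000] v=[0.0000 0.0000 0.0000 0.0000]
Step 1: x=[4.9600 12.8800 17.8000 24.6800] v=[4.8000 -5.6000 4.0000 -1.6000]
Step 2: x=[6.3936 11.2800 18.9136 24.2192] v=[7.1680 -8.0000 5.5680 -2.3040]
Step 3: x=[7.5860 10.1196 19.6547 23.8695] v=[5.9622 -5.8022 3.7056 -1.7485]
Step 4: x=[7.9701 10.0794 19.5446 23.8054] v=[1.9203 -0.2010 -0.5506 -0.3203]
Step 5: x=[7.4164 11.2161 18.6018 24.0196] v=[-2.7683 5.6837 -4.7141 1.0711]

Answer: 7.4164 11.2161 18.6018 24.0196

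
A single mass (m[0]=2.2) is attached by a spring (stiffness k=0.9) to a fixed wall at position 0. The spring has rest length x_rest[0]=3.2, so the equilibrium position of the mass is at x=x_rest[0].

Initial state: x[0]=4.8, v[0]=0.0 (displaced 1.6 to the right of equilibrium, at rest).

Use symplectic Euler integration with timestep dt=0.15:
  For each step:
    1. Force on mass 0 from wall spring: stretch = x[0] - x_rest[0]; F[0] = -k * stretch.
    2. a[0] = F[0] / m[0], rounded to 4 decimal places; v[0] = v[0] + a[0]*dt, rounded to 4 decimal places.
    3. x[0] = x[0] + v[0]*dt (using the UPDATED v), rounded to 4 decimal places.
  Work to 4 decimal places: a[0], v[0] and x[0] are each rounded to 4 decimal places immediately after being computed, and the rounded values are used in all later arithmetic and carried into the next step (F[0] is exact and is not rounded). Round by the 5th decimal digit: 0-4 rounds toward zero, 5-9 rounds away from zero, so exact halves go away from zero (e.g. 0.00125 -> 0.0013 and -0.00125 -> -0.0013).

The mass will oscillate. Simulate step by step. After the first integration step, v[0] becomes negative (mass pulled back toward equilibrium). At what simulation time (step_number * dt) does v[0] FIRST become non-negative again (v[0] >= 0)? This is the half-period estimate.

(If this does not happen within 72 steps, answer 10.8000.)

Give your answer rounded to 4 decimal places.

Answer: 4.9500

Derivation:
Step 0: x=[4.8000] v=[0.0000]
Step 1: x=[4.7853] v=[-0.0982]
Step 2: x=[4.7560] v=[-0.1955]
Step 3: x=[4.7124] v=[-0.2910]
Step 4: x=[4.6548] v=[-0.3838]
Step 5: x=[4.5838] v=[-0.4731]
Step 6: x=[4.5001] v=[-0.5580]
Step 7: x=[4.4044] v=[-0.6378]
Step 8: x=[4.2976] v=[-0.7117]
Step 9: x=[4.1807] v=[-0.7791]
Step 10: x=[4.0548] v=[-0.8393]
Step 11: x=[3.9210] v=[-0.8918]
Step 12: x=[3.7806] v=[-0.9361]
Step 13: x=[3.6348] v=[-0.9717]
Step 14: x=[3.4850] v=[-0.9984]
Step 15: x=[3.3326] v=[-1.0159]
Step 16: x=[3.1790] v=[-1.0240]
Step 17: x=[3.0256] v=[-1.0227]
Step 18: x=[2.8738] v=[-1.0120]
Step 19: x=[2.7250] v=[-0.9920]
Step 20: x=[2.5806] v=[-0.9629]
Step 21: x=[2.4419] v=[-0.9249]
Step 22: x=[2.3101] v=[-0.8784]
Step 23: x=[2.1865] v=[-0.8238]
Step 24: x=[2.0723] v=[-0.7616]
Step 25: x=[1.9684] v=[-0.6924]
Step 26: x=[1.8759] v=[-0.6168]
Step 27: x=[1.7956] v=[-0.5355]
Step 28: x=[1.7282] v=[-0.4493]
Step 29: x=[1.6744] v=[-0.3590]
Step 30: x=[1.6346] v=[-0.2654]
Step 31: x=[1.6092] v=[-0.1693]
Step 32: x=[1.5984] v=[-0.0717]
Step 33: x=[1.6024] v=[0.0266]
First v>=0 after going negative at step 33, time=4.9500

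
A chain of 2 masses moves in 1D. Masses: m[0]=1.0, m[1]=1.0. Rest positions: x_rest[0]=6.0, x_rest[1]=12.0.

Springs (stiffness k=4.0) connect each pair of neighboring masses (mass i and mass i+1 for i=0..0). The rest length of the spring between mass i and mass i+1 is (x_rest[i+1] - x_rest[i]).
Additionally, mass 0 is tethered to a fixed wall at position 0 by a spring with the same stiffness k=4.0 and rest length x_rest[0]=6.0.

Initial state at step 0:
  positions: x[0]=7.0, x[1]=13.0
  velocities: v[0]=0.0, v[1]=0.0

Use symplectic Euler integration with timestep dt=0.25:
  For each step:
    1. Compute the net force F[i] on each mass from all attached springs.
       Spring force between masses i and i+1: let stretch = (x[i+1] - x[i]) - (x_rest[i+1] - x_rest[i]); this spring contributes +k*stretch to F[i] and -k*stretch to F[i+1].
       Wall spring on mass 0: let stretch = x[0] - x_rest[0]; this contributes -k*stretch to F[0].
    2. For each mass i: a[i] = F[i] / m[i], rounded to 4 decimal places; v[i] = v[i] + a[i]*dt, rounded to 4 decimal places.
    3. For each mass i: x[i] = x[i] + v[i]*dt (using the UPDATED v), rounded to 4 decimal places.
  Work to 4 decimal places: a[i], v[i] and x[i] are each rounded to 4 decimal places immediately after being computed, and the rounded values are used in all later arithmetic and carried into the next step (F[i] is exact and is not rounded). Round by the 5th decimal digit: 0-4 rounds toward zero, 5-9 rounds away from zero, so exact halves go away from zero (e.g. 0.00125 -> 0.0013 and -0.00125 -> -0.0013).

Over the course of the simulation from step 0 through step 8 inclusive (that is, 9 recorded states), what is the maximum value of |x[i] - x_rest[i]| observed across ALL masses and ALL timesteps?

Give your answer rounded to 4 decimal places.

Step 0: x=[7.0000 13.0000] v=[0.0000 0.0000]
Step 1: x=[6.7500 13.0000] v=[-1.0000 0.0000]
Step 2: x=[6.3750 12.9375] v=[-1.5000 -0.2500]
Step 3: x=[6.0469 12.7344] v=[-1.3125 -0.8125]
Step 4: x=[5.8789 12.3594] v=[-0.6719 -1.5000]
Step 5: x=[5.8613 11.8643] v=[-0.0703 -1.9805]
Step 6: x=[5.8792 11.3684] v=[0.0714 -1.9835]
Step 7: x=[5.7996 11.0002] v=[-0.3186 -1.4727]
Step 8: x=[5.5702 10.8319] v=[-0.9176 -0.6733]
Max displacement = 1.1681

Answer: 1.1681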